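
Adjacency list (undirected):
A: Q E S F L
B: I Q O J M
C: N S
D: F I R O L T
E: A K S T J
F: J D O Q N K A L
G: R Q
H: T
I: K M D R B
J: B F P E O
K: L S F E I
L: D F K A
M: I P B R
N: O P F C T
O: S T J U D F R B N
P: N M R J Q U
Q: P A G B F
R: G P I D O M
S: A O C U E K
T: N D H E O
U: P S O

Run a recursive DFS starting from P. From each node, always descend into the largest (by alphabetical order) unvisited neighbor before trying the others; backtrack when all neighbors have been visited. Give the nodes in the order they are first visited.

Visit P
P → U
U → S
S → O
O → T
T → N
N → F
F → Q
Q → G
G → R
R → M
M → I
I → K
K → L
L → D
L → A
A → E
E → J
J → B
N → C
T → H

P, U, S, O, T, N, F, Q, G, R, M, I, K, L, D, A, E, J, B, C, H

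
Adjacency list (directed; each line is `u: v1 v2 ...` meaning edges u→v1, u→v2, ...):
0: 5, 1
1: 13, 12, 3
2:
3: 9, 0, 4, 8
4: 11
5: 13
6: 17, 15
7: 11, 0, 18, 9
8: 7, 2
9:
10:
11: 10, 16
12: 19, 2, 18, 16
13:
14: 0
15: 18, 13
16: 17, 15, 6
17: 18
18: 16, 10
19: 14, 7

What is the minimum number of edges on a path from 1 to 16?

Level 0: 1
Level 1: 3, 12, 13
Level 2: 0, 2, 4, 8, 9, 16, 18, 19
Level 3: 5, 6, 7, 10, 11, 14, 15, 17
16 first appears at level 2.

2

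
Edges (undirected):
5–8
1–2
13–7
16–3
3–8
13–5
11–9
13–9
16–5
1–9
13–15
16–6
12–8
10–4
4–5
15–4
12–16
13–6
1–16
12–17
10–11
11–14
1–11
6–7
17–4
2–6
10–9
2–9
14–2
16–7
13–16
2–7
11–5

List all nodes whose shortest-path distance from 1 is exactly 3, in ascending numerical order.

4, 8, 15, 17

Level 0: 1
Level 1: 2, 9, 11, 16
Level 2: 3, 5, 6, 7, 10, 12, 13, 14
Level 3: 4, 8, 15, 17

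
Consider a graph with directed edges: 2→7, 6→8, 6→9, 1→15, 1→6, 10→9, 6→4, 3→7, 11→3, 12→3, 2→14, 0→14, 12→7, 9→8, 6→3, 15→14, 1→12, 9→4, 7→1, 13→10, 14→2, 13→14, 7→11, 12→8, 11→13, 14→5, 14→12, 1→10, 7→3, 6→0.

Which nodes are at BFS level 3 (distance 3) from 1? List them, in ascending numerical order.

2, 5, 11

Level 0: 1
Level 1: 6, 10, 12, 15
Level 2: 0, 3, 4, 7, 8, 9, 14
Level 3: 2, 5, 11
Level 4: 13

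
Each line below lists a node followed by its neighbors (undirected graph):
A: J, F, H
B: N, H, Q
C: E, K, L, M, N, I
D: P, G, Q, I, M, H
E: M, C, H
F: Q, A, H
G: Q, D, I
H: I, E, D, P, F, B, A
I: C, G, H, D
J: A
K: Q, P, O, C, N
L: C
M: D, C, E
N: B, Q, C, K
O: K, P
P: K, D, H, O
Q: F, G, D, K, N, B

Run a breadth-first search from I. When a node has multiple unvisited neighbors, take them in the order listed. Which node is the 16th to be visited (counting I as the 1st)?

Visit I; enqueue C, G, H, D → queue [C, G, H, D]
Visit C; enqueue E, K, L, M, N → queue [G, H, D, E, K, L, M, N]
Visit G; enqueue Q → queue [H, D, E, K, L, M, N, Q]
Visit H; enqueue P, F, B, A → queue [D, E, K, L, M, N, Q, P, F, B, A]
Visit D → queue [E, K, L, M, N, Q, P, F, B, A]
Visit E → queue [K, L, M, N, Q, P, F, B, A]
Visit K; enqueue O → queue [L, M, N, Q, P, F, B, A, O]
Visit L → queue [M, N, Q, P, F, B, A, O]
Visit M → queue [N, Q, P, F, B, A, O]
Visit N → queue [Q, P, F, B, A, O]
Visit Q → queue [P, F, B, A, O]
Visit P → queue [F, B, A, O]
Visit F → queue [B, A, O]
Visit B → queue [A, O]
Visit A; enqueue J → queue [O, J]
Visit O → queue [J]
Visit J → queue []

Visit order: I, C, G, H, D, E, K, L, M, N, Q, P, F, B, A, O, J

O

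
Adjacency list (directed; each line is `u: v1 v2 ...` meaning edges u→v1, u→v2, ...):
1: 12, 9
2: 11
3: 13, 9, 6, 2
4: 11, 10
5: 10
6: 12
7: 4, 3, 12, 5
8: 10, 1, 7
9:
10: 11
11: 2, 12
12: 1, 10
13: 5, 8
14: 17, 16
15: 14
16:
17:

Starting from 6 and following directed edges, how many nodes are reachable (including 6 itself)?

7

BFS from 6 visits: 6, 12, 1, 10, 9, 11, 2
Reachable nodes: 7 of 17 total.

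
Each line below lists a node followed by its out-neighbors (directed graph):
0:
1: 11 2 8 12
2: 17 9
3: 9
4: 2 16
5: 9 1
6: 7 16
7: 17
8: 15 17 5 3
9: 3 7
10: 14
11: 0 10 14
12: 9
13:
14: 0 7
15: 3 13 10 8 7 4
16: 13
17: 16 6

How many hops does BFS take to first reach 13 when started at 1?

Level 0: 1
Level 1: 2, 8, 11, 12
Level 2: 0, 3, 5, 9, 10, 14, 15, 17
Level 3: 4, 6, 7, 13, 16
13 first appears at level 3.

3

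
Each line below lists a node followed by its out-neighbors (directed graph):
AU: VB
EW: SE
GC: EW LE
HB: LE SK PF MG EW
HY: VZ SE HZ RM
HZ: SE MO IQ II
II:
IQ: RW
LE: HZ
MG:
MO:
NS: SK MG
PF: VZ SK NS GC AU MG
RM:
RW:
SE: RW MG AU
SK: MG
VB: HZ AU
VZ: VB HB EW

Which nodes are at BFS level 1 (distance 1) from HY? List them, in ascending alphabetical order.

Level 0: HY
Level 1: HZ, RM, SE, VZ
Level 2: AU, EW, HB, II, IQ, MG, MO, RW, VB
Level 3: LE, PF, SK
Level 4: GC, NS

HZ, RM, SE, VZ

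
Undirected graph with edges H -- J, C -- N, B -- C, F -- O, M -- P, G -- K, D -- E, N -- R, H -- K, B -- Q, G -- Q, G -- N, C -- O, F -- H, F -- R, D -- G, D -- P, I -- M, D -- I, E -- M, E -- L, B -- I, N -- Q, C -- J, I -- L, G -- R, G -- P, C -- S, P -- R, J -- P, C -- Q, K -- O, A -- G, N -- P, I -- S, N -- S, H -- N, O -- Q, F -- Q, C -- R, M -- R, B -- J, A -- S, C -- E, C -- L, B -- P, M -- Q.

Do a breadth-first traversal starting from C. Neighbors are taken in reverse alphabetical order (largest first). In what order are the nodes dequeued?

C, S, R, Q, O, N, L, J, E, B, I, A, P, M, G, F, K, H, D

Visit C; enqueue S, R, Q, O, N, L, J, E, B → queue [S, R, Q, O, N, L, J, E, B]
Visit S; enqueue I, A → queue [R, Q, O, N, L, J, E, B, I, A]
Visit R; enqueue P, M, G, F → queue [Q, O, N, L, J, E, B, I, A, P, M, G, F]
Visit Q → queue [O, N, L, J, E, B, I, A, P, M, G, F]
Visit O; enqueue K → queue [N, L, J, E, B, I, A, P, M, G, F, K]
Visit N; enqueue H → queue [L, J, E, B, I, A, P, M, G, F, K, H]
Visit L → queue [J, E, B, I, A, P, M, G, F, K, H]
Visit J → queue [E, B, I, A, P, M, G, F, K, H]
Visit E; enqueue D → queue [B, I, A, P, M, G, F, K, H, D]
Visit B → queue [I, A, P, M, G, F, K, H, D]
Visit I → queue [A, P, M, G, F, K, H, D]
Visit A → queue [P, M, G, F, K, H, D]
Visit P → queue [M, G, F, K, H, D]
Visit M → queue [G, F, K, H, D]
Visit G → queue [F, K, H, D]
Visit F → queue [K, H, D]
Visit K → queue [H, D]
Visit H → queue [D]
Visit D → queue []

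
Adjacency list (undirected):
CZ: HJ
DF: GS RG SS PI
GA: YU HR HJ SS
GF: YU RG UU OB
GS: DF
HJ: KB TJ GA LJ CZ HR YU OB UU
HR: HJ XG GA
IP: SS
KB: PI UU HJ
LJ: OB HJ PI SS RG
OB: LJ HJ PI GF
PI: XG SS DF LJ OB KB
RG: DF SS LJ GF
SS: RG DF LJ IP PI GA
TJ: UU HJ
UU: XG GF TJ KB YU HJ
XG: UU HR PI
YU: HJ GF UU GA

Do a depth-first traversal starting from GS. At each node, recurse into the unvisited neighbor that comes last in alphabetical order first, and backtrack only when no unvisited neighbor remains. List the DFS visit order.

GS → DF → SS → RG → LJ → PI → XG → UU → YU → HJ → TJ → OB → GF → KB → HR → GA → CZ → IP

Visit GS
GS → DF
DF → SS
SS → RG
RG → LJ
LJ → PI
PI → XG
XG → UU
UU → YU
YU → HJ
HJ → TJ
HJ → OB
OB → GF
HJ → KB
HJ → HR
HR → GA
HJ → CZ
SS → IP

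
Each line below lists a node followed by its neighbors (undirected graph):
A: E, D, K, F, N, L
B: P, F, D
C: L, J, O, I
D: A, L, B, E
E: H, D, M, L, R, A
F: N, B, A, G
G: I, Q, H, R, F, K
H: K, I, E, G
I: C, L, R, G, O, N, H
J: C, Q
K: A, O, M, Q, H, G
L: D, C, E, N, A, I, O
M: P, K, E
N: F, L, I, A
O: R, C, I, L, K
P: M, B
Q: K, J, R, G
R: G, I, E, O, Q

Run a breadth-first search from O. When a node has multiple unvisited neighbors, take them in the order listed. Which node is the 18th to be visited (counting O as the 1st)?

P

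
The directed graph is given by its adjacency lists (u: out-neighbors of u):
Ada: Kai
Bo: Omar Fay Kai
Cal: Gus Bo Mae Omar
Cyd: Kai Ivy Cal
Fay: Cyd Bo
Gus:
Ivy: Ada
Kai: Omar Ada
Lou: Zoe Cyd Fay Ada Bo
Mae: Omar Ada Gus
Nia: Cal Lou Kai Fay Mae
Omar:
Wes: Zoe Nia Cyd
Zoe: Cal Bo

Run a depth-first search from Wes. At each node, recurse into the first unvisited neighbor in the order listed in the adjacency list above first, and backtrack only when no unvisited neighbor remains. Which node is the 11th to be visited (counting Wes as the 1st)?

Visit Wes
Wes → Zoe
Zoe → Cal
Cal → Gus
Cal → Bo
Bo → Omar
Bo → Fay
Fay → Cyd
Cyd → Kai
Kai → Ada
Cyd → Ivy
Cal → Mae
Wes → Nia
Nia → Lou

Visit order: Wes, Zoe, Cal, Gus, Bo, Omar, Fay, Cyd, Kai, Ada, Ivy, Mae, Nia, Lou

Ivy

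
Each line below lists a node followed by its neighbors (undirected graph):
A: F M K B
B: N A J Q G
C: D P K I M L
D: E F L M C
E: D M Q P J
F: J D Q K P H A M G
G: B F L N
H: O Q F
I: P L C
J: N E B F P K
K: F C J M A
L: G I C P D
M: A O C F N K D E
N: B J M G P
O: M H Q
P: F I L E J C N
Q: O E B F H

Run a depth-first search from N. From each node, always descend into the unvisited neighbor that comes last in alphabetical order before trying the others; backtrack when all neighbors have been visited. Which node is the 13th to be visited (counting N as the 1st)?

E

Visit N
N → P
P → L
L → I
I → C
C → M
M → O
O → Q
Q → H
H → F
F → K
K → J
J → E
E → D
J → B
B → G
B → A

Visit order: N, P, L, I, C, M, O, Q, H, F, K, J, E, D, B, G, A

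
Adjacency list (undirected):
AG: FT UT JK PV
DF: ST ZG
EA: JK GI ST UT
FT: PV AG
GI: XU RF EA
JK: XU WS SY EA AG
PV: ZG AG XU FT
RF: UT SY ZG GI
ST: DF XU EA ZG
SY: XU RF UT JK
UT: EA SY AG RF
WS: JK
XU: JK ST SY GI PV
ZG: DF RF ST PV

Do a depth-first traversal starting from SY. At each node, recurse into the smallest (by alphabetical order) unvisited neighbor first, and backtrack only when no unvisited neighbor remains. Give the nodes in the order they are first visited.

Visit SY
SY → JK
JK → AG
AG → FT
FT → PV
PV → XU
XU → GI
GI → EA
EA → ST
ST → DF
DF → ZG
ZG → RF
RF → UT
JK → WS

SY, JK, AG, FT, PV, XU, GI, EA, ST, DF, ZG, RF, UT, WS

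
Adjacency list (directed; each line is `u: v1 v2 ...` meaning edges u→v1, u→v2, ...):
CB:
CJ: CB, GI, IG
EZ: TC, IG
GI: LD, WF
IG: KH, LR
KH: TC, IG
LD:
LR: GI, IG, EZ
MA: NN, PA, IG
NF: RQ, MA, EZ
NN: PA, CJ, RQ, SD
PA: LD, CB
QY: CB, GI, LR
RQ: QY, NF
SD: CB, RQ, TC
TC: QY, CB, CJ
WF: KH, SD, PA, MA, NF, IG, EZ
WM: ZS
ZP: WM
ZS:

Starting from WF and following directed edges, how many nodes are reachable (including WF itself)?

17

BFS from WF visits: WF, SD, PA, NF, MA, KH, IG, EZ, TC, RQ, CB, LD, NN, LR, QY, CJ, GI
Reachable nodes: 17 of 20 total.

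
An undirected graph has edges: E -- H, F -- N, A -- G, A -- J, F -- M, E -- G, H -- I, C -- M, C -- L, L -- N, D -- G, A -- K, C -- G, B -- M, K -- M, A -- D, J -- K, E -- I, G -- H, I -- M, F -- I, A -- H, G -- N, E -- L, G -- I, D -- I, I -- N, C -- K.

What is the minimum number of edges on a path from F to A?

3

Level 0: F
Level 1: I, M, N
Level 2: B, C, D, E, G, H, K, L
Level 3: A, J
A first appears at level 3.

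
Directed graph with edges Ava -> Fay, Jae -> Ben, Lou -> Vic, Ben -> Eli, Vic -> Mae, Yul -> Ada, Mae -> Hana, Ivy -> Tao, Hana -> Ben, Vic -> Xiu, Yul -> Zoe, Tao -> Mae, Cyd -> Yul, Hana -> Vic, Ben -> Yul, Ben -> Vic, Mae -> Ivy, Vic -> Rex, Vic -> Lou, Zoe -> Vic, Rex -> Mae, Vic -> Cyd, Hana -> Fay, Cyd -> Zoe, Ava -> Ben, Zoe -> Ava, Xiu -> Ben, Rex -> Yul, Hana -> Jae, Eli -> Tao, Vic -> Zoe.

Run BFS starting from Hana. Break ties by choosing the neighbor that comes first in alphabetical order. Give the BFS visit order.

Hana → Ben → Fay → Jae → Vic → Eli → Yul → Cyd → Lou → Mae → Rex → Xiu → Zoe → Tao → Ada → Ivy → Ava

Visit Hana; enqueue Ben, Fay, Jae, Vic → queue [Ben, Fay, Jae, Vic]
Visit Ben; enqueue Eli, Yul → queue [Fay, Jae, Vic, Eli, Yul]
Visit Fay → queue [Jae, Vic, Eli, Yul]
Visit Jae → queue [Vic, Eli, Yul]
Visit Vic; enqueue Cyd, Lou, Mae, Rex, Xiu, Zoe → queue [Eli, Yul, Cyd, Lou, Mae, Rex, Xiu, Zoe]
Visit Eli; enqueue Tao → queue [Yul, Cyd, Lou, Mae, Rex, Xiu, Zoe, Tao]
Visit Yul; enqueue Ada → queue [Cyd, Lou, Mae, Rex, Xiu, Zoe, Tao, Ada]
Visit Cyd → queue [Lou, Mae, Rex, Xiu, Zoe, Tao, Ada]
Visit Lou → queue [Mae, Rex, Xiu, Zoe, Tao, Ada]
Visit Mae; enqueue Ivy → queue [Rex, Xiu, Zoe, Tao, Ada, Ivy]
Visit Rex → queue [Xiu, Zoe, Tao, Ada, Ivy]
Visit Xiu → queue [Zoe, Tao, Ada, Ivy]
Visit Zoe; enqueue Ava → queue [Tao, Ada, Ivy, Ava]
Visit Tao → queue [Ada, Ivy, Ava]
Visit Ada → queue [Ivy, Ava]
Visit Ivy → queue [Ava]
Visit Ava → queue []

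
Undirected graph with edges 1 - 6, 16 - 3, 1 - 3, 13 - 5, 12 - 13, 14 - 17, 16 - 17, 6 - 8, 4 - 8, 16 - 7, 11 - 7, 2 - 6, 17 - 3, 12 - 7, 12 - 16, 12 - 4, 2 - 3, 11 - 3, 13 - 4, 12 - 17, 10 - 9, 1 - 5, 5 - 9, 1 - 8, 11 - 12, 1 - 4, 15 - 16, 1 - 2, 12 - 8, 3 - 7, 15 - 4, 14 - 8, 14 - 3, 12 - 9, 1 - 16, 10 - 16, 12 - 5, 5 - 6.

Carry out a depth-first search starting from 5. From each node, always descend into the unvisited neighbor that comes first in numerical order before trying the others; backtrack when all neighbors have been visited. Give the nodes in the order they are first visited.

5 → 1 → 2 → 3 → 7 → 11 → 12 → 4 → 8 → 6 → 14 → 17 → 16 → 10 → 9 → 15 → 13

Visit 5
5 → 1
1 → 2
2 → 3
3 → 7
7 → 11
11 → 12
12 → 4
4 → 8
8 → 6
8 → 14
14 → 17
17 → 16
16 → 10
10 → 9
16 → 15
4 → 13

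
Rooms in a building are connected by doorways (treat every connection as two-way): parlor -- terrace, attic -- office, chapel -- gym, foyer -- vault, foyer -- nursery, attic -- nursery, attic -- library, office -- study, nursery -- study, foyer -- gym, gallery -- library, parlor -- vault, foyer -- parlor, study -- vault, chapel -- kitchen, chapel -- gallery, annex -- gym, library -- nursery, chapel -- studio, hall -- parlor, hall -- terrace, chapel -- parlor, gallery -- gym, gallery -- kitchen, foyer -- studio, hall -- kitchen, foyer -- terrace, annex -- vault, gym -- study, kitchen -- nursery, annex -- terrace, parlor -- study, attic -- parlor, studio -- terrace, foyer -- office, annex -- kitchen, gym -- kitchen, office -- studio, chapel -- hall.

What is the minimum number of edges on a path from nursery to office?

Level 0: nursery
Level 1: attic, foyer, kitchen, library, study
Level 2: annex, chapel, gallery, gym, hall, office, parlor, studio, terrace, vault
office first appears at level 2.

2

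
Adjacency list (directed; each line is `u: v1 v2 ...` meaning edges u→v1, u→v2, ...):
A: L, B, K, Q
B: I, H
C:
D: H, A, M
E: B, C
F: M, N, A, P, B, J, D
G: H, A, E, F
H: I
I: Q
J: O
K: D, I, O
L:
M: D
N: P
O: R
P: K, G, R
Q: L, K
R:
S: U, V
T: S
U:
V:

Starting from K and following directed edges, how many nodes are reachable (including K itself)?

11

BFS from K visits: K, D, I, O, H, A, M, Q, R, L, B
Reachable nodes: 11 of 22 total.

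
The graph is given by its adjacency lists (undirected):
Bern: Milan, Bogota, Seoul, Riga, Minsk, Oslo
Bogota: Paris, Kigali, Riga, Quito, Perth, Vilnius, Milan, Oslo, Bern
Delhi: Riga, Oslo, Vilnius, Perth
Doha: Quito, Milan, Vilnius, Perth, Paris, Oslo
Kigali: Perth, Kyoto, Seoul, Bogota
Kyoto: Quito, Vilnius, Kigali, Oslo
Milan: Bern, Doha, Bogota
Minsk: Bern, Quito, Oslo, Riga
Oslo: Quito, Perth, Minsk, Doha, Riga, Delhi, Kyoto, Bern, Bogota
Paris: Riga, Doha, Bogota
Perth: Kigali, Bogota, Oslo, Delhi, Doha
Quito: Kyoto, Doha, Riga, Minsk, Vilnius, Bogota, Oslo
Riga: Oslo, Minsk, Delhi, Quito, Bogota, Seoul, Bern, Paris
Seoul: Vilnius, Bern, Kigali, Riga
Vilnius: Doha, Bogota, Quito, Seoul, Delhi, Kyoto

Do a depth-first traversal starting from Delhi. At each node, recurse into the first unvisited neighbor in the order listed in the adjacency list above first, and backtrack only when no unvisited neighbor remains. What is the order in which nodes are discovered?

Visit Delhi
Delhi → Riga
Riga → Oslo
Oslo → Quito
Quito → Kyoto
Kyoto → Vilnius
Vilnius → Doha
Doha → Milan
Milan → Bern
Bern → Bogota
Bogota → Paris
Bogota → Kigali
Kigali → Perth
Kigali → Seoul
Bern → Minsk

Delhi -> Riga -> Oslo -> Quito -> Kyoto -> Vilnius -> Doha -> Milan -> Bern -> Bogota -> Paris -> Kigali -> Perth -> Seoul -> Minsk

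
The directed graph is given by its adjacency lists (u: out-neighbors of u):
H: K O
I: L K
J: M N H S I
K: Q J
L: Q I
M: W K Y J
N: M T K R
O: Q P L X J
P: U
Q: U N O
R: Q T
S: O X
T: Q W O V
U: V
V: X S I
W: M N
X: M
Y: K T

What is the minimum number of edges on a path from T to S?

2

Level 0: T
Level 1: O, Q, V, W
Level 2: I, J, L, M, N, P, S, U, X
Level 3: H, K, R, Y
S first appears at level 2.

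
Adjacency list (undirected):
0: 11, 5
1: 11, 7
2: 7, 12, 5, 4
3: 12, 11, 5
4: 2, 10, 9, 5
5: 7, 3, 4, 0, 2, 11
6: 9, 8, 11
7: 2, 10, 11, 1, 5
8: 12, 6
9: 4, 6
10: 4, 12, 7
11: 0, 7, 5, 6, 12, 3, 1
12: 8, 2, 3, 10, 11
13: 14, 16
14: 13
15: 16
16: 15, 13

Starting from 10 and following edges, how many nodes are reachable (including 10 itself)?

13

BFS from 10 visits: 10, 4, 12, 7, 2, 9, 5, 8, 3, 11, 1, 6, 0
Reachable nodes: 13 of 17 total.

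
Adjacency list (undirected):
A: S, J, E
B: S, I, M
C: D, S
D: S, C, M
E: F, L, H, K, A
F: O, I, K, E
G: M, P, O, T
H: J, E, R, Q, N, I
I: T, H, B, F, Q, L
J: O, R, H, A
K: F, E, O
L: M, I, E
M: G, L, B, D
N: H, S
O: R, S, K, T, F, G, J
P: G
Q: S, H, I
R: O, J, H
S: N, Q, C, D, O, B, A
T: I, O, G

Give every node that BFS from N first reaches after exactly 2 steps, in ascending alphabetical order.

A, B, C, D, E, I, J, O, Q, R

Level 0: N
Level 1: H, S
Level 2: A, B, C, D, E, I, J, O, Q, R
Level 3: F, G, K, L, M, T
Level 4: P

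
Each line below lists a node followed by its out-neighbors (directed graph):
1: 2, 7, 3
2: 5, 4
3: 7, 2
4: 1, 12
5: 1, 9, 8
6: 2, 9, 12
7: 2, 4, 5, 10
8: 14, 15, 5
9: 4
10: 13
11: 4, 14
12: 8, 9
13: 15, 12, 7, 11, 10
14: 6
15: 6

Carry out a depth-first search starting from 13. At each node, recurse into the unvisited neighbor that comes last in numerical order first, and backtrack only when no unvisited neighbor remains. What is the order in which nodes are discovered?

Visit 13
13 → 15
15 → 6
6 → 12
12 → 9
9 → 4
4 → 1
1 → 7
7 → 10
7 → 5
5 → 8
8 → 14
7 → 2
1 → 3
13 → 11

13, 15, 6, 12, 9, 4, 1, 7, 10, 5, 8, 14, 2, 3, 11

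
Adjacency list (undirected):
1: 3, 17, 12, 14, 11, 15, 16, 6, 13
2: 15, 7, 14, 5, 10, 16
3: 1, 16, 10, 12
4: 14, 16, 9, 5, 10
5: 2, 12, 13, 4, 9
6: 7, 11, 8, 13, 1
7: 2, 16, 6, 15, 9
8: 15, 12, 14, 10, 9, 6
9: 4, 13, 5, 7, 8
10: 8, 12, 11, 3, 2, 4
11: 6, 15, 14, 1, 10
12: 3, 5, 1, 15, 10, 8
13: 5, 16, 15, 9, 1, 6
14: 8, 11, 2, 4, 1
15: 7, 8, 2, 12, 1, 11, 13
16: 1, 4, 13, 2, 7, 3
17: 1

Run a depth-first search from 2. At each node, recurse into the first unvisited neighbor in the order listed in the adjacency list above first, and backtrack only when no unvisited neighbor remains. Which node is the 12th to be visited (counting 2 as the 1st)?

9

Visit 2
2 → 15
15 → 7
7 → 16
16 → 1
1 → 3
3 → 10
10 → 8
8 → 12
12 → 5
5 → 13
13 → 9
9 → 4
4 → 14
14 → 11
11 → 6
1 → 17

Visit order: 2, 15, 7, 16, 1, 3, 10, 8, 12, 5, 13, 9, 4, 14, 11, 6, 17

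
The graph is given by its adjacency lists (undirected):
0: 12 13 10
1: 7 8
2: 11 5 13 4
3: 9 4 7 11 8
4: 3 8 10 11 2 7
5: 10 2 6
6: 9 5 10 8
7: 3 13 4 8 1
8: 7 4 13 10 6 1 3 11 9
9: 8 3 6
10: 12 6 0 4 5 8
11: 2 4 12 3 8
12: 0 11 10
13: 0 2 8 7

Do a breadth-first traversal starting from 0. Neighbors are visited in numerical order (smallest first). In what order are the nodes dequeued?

Visit 0; enqueue 10, 12, 13 → queue [10, 12, 13]
Visit 10; enqueue 4, 5, 6, 8 → queue [12, 13, 4, 5, 6, 8]
Visit 12; enqueue 11 → queue [13, 4, 5, 6, 8, 11]
Visit 13; enqueue 2, 7 → queue [4, 5, 6, 8, 11, 2, 7]
Visit 4; enqueue 3 → queue [5, 6, 8, 11, 2, 7, 3]
Visit 5 → queue [6, 8, 11, 2, 7, 3]
Visit 6; enqueue 9 → queue [8, 11, 2, 7, 3, 9]
Visit 8; enqueue 1 → queue [11, 2, 7, 3, 9, 1]
Visit 11 → queue [2, 7, 3, 9, 1]
Visit 2 → queue [7, 3, 9, 1]
Visit 7 → queue [3, 9, 1]
Visit 3 → queue [9, 1]
Visit 9 → queue [1]
Visit 1 → queue []

0 -> 10 -> 12 -> 13 -> 4 -> 5 -> 6 -> 8 -> 11 -> 2 -> 7 -> 3 -> 9 -> 1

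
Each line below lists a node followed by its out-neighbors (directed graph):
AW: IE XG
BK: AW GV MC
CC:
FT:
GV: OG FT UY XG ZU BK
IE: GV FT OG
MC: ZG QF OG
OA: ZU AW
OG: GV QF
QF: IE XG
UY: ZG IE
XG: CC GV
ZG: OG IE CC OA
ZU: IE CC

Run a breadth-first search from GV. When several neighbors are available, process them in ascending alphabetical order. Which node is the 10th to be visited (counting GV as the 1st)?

QF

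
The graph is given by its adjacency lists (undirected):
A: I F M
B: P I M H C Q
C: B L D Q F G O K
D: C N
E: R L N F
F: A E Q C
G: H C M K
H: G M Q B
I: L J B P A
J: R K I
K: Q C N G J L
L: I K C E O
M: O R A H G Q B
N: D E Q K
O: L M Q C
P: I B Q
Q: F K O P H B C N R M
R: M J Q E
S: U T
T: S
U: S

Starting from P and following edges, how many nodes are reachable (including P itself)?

18

BFS from P visits: P, B, I, Q, C, H, M, A, J, L, F, K, N, O, R, D, G, E
Reachable nodes: 18 of 21 total.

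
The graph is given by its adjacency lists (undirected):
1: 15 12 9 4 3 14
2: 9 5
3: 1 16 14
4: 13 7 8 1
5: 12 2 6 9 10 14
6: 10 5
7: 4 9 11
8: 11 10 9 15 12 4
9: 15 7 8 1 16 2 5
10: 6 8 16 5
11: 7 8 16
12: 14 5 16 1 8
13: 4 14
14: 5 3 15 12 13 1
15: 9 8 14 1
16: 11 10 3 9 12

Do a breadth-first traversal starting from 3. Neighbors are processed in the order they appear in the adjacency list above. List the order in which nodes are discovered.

3 → 1 → 16 → 14 → 15 → 12 → 9 → 4 → 11 → 10 → 5 → 13 → 8 → 7 → 2 → 6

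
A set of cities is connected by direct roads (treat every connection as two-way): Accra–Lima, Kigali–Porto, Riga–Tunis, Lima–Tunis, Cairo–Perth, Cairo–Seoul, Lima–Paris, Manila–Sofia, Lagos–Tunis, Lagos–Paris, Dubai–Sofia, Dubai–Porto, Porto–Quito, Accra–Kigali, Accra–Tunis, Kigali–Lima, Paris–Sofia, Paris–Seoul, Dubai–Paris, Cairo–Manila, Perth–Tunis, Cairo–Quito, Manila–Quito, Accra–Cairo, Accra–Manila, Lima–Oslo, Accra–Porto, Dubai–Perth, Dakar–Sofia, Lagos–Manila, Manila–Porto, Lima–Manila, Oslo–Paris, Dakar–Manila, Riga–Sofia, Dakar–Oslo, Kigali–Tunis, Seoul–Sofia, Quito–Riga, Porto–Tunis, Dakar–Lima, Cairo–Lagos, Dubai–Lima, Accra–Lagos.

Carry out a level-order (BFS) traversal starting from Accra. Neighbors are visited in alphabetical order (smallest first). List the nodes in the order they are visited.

Visit Accra; enqueue Cairo, Kigali, Lagos, Lima, Manila, Porto, Tunis → queue [Cairo, Kigali, Lagos, Lima, Manila, Porto, Tunis]
Visit Cairo; enqueue Perth, Quito, Seoul → queue [Kigali, Lagos, Lima, Manila, Porto, Tunis, Perth, Quito, Seoul]
Visit Kigali → queue [Lagos, Lima, Manila, Porto, Tunis, Perth, Quito, Seoul]
Visit Lagos; enqueue Paris → queue [Lima, Manila, Porto, Tunis, Perth, Quito, Seoul, Paris]
Visit Lima; enqueue Dakar, Dubai, Oslo → queue [Manila, Porto, Tunis, Perth, Quito, Seoul, Paris, Dakar, Dubai, Oslo]
Visit Manila; enqueue Sofia → queue [Porto, Tunis, Perth, Quito, Seoul, Paris, Dakar, Dubai, Oslo, Sofia]
Visit Porto → queue [Tunis, Perth, Quito, Seoul, Paris, Dakar, Dubai, Oslo, Sofia]
Visit Tunis; enqueue Riga → queue [Perth, Quito, Seoul, Paris, Dakar, Dubai, Oslo, Sofia, Riga]
Visit Perth → queue [Quito, Seoul, Paris, Dakar, Dubai, Oslo, Sofia, Riga]
Visit Quito → queue [Seoul, Paris, Dakar, Dubai, Oslo, Sofia, Riga]
Visit Seoul → queue [Paris, Dakar, Dubai, Oslo, Sofia, Riga]
Visit Paris → queue [Dakar, Dubai, Oslo, Sofia, Riga]
Visit Dakar → queue [Dubai, Oslo, Sofia, Riga]
Visit Dubai → queue [Oslo, Sofia, Riga]
Visit Oslo → queue [Sofia, Riga]
Visit Sofia → queue [Riga]
Visit Riga → queue []

Accra, Cairo, Kigali, Lagos, Lima, Manila, Porto, Tunis, Perth, Quito, Seoul, Paris, Dakar, Dubai, Oslo, Sofia, Riga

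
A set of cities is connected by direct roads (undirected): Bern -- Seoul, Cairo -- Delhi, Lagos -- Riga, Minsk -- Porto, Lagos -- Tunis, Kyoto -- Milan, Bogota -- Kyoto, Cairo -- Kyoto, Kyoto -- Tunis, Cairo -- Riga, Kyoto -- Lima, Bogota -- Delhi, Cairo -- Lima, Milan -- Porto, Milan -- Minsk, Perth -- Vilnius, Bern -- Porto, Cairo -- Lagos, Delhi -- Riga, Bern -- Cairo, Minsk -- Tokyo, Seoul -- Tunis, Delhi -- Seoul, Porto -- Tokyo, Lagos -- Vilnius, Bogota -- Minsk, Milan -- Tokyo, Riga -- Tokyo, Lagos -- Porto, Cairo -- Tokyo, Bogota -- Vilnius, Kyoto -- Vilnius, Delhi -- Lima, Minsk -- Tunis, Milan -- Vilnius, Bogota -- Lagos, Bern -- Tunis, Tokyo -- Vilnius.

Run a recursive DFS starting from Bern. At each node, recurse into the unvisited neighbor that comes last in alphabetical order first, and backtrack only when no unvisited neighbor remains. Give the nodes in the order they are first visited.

Bern, Tunis, Seoul, Delhi, Riga, Tokyo, Vilnius, Perth, Milan, Porto, Minsk, Bogota, Lagos, Cairo, Lima, Kyoto

Visit Bern
Bern → Tunis
Tunis → Seoul
Seoul → Delhi
Delhi → Riga
Riga → Tokyo
Tokyo → Vilnius
Vilnius → Perth
Vilnius → Milan
Milan → Porto
Porto → Minsk
Minsk → Bogota
Bogota → Lagos
Lagos → Cairo
Cairo → Lima
Lima → Kyoto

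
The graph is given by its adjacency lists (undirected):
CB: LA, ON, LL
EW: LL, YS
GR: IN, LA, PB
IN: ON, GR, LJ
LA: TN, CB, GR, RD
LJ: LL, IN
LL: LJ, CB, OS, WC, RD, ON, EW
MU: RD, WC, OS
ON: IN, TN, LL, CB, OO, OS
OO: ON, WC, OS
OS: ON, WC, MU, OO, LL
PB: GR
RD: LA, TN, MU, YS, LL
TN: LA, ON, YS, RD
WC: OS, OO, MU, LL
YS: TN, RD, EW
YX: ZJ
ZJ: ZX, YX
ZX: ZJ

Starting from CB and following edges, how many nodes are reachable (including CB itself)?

16

BFS from CB visits: CB, LA, LL, ON, GR, RD, TN, EW, LJ, OS, WC, IN, OO, PB, MU, YS
Reachable nodes: 16 of 19 total.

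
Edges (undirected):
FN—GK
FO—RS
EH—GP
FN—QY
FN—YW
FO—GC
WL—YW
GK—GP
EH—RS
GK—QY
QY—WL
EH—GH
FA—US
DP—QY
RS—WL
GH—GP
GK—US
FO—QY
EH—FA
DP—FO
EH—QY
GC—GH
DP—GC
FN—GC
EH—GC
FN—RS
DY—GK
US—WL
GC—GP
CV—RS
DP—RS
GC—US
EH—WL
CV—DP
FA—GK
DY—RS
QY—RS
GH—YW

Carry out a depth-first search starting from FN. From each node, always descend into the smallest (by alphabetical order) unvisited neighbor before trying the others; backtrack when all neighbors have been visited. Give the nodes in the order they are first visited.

Visit FN
FN → GC
GC → DP
DP → CV
CV → RS
RS → DY
DY → GK
GK → FA
FA → EH
EH → GH
GH → GP
GH → YW
YW → WL
WL → QY
QY → FO
WL → US

FN, GC, DP, CV, RS, DY, GK, FA, EH, GH, GP, YW, WL, QY, FO, US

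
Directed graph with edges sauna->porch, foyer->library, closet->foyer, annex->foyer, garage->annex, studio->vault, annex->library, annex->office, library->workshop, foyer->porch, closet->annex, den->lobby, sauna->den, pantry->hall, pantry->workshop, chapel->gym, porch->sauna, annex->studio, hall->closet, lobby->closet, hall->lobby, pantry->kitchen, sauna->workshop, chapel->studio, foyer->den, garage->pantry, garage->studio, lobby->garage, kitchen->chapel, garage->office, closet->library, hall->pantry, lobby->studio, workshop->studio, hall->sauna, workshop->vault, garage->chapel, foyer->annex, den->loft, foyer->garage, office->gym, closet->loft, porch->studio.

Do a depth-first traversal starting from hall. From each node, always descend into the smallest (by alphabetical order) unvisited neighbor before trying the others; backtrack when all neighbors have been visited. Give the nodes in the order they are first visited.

hall closet annex foyer den lobby garage chapel gym studio vault office pantry kitchen workshop loft library porch sauna

Visit hall
hall → closet
closet → annex
annex → foyer
foyer → den
den → lobby
lobby → garage
garage → chapel
chapel → gym
chapel → studio
studio → vault
garage → office
garage → pantry
pantry → kitchen
pantry → workshop
den → loft
foyer → library
foyer → porch
porch → sauna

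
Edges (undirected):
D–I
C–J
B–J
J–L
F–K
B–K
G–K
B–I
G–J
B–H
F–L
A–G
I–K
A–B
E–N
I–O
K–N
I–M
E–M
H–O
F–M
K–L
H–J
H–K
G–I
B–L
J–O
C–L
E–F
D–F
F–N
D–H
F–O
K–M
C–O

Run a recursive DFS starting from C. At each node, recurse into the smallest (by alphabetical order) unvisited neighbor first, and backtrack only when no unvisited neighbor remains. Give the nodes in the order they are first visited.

C → J → B → A → G → I → D → F → E → M → K → H → O → L → N

Visit C
C → J
J → B
B → A
A → G
G → I
I → D
D → F
F → E
E → M
M → K
K → H
H → O
K → L
K → N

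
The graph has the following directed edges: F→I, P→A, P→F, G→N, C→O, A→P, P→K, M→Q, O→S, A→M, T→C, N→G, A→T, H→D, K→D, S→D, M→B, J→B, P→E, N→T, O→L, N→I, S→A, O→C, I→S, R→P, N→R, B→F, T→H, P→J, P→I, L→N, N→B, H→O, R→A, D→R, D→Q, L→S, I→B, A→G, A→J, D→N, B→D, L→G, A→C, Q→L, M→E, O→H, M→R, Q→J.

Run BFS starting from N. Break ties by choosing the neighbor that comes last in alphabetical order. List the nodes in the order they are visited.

N T R I G B H C P A S F D O K J E M Q L

Visit N; enqueue T, R, I, G, B → queue [T, R, I, G, B]
Visit T; enqueue H, C → queue [R, I, G, B, H, C]
Visit R; enqueue P, A → queue [I, G, B, H, C, P, A]
Visit I; enqueue S → queue [G, B, H, C, P, A, S]
Visit G → queue [B, H, C, P, A, S]
Visit B; enqueue F, D → queue [H, C, P, A, S, F, D]
Visit H; enqueue O → queue [C, P, A, S, F, D, O]
Visit C → queue [P, A, S, F, D, O]
Visit P; enqueue K, J, E → queue [A, S, F, D, O, K, J, E]
Visit A; enqueue M → queue [S, F, D, O, K, J, E, M]
Visit S → queue [F, D, O, K, J, E, M]
Visit F → queue [D, O, K, J, E, M]
Visit D; enqueue Q → queue [O, K, J, E, M, Q]
Visit O; enqueue L → queue [K, J, E, M, Q, L]
Visit K → queue [J, E, M, Q, L]
Visit J → queue [E, M, Q, L]
Visit E → queue [M, Q, L]
Visit M → queue [Q, L]
Visit Q → queue [L]
Visit L → queue []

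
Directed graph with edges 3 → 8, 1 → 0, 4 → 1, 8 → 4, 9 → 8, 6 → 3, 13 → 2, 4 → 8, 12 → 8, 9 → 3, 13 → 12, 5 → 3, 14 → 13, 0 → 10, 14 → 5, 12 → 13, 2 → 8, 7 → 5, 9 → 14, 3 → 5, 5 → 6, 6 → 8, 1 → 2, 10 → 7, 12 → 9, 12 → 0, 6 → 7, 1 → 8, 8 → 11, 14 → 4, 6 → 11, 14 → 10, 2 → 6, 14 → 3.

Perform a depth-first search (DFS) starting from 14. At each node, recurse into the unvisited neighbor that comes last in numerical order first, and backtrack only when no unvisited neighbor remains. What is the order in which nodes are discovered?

Visit 14
14 → 13
13 → 12
12 → 9
9 → 8
8 → 11
8 → 4
4 → 1
1 → 2
2 → 6
6 → 7
7 → 5
5 → 3
1 → 0
0 → 10

14 13 12 9 8 11 4 1 2 6 7 5 3 0 10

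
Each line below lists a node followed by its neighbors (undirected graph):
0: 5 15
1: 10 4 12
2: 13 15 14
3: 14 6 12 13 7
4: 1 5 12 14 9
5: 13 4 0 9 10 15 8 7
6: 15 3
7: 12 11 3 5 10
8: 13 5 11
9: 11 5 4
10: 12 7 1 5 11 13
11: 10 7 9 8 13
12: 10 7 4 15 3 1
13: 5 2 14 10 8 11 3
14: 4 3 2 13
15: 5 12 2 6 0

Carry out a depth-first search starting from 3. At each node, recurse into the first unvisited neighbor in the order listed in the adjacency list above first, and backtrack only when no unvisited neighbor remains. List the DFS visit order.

Visit 3
3 → 14
14 → 4
4 → 1
1 → 10
10 → 12
12 → 7
7 → 11
11 → 9
9 → 5
5 → 13
13 → 2
2 → 15
15 → 6
15 → 0
13 → 8

3 → 14 → 4 → 1 → 10 → 12 → 7 → 11 → 9 → 5 → 13 → 2 → 15 → 6 → 0 → 8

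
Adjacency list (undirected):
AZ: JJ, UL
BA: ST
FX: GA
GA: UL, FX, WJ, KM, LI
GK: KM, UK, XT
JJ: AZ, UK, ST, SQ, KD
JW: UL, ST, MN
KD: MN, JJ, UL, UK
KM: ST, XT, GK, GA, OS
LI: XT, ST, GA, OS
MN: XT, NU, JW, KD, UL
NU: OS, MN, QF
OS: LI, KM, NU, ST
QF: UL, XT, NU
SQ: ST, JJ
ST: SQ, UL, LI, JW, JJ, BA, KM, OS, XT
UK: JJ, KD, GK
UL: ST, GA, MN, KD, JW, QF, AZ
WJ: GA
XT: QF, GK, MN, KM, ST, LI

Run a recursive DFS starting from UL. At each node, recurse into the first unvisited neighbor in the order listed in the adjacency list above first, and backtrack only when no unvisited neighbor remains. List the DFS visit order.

UL ST SQ JJ AZ UK KD MN XT QF NU OS LI GA FX WJ KM GK JW BA

Visit UL
UL → ST
ST → SQ
SQ → JJ
JJ → AZ
JJ → UK
UK → KD
KD → MN
MN → XT
XT → QF
QF → NU
NU → OS
OS → LI
LI → GA
GA → FX
GA → WJ
GA → KM
KM → GK
MN → JW
ST → BA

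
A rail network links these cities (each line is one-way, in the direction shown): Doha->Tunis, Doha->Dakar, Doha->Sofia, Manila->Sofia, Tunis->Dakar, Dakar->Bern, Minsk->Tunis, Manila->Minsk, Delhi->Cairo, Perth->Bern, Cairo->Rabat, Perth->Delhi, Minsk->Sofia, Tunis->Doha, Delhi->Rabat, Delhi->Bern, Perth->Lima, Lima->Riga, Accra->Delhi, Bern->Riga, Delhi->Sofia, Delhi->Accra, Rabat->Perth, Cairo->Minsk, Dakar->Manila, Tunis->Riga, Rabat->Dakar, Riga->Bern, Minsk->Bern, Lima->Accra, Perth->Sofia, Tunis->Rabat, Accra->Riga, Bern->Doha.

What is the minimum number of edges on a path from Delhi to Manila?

3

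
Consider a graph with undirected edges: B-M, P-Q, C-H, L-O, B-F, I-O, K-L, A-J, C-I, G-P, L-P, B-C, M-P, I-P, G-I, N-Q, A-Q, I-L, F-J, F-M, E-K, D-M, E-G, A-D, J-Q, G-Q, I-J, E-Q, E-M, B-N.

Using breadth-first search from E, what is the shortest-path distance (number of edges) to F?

Level 0: E
Level 1: G, K, M, Q
Level 2: A, B, D, F, I, J, L, N, P
Level 3: C, O
Level 4: H
F first appears at level 2.

2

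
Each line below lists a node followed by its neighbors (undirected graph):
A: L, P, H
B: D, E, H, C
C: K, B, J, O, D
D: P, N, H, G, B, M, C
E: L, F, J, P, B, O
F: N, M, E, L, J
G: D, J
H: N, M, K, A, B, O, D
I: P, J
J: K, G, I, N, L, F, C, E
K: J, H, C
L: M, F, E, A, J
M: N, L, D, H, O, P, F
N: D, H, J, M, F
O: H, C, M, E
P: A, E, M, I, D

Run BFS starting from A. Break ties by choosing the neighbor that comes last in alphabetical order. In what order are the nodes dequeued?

A P L H M I E D J F O N K B G C

Visit A; enqueue P, L, H → queue [P, L, H]
Visit P; enqueue M, I, E, D → queue [L, H, M, I, E, D]
Visit L; enqueue J, F → queue [H, M, I, E, D, J, F]
Visit H; enqueue O, N, K, B → queue [M, I, E, D, J, F, O, N, K, B]
Visit M → queue [I, E, D, J, F, O, N, K, B]
Visit I → queue [E, D, J, F, O, N, K, B]
Visit E → queue [D, J, F, O, N, K, B]
Visit D; enqueue G, C → queue [J, F, O, N, K, B, G, C]
Visit J → queue [F, O, N, K, B, G, C]
Visit F → queue [O, N, K, B, G, C]
Visit O → queue [N, K, B, G, C]
Visit N → queue [K, B, G, C]
Visit K → queue [B, G, C]
Visit B → queue [G, C]
Visit G → queue [C]
Visit C → queue []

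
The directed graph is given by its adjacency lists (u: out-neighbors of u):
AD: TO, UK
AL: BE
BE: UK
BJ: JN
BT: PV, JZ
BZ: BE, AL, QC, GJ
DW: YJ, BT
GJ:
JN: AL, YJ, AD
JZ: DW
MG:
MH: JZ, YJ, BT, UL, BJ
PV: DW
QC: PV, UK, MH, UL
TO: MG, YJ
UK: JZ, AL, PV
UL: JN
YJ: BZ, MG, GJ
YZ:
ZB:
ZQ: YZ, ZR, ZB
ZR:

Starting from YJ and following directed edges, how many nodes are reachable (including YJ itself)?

18

BFS from YJ visits: YJ, BZ, MG, GJ, BE, AL, QC, UK, PV, MH, UL, JZ, DW, BT, BJ, JN, AD, TO
Reachable nodes: 18 of 22 total.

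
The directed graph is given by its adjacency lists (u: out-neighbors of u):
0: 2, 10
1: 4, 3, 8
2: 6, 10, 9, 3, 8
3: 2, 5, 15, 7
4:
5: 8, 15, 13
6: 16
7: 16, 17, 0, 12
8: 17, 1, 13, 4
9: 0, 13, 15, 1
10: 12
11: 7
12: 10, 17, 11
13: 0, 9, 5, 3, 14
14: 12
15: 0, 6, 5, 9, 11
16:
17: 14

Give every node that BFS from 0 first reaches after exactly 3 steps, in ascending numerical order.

Level 0: 0
Level 1: 2, 10
Level 2: 3, 6, 8, 9, 12
Level 3: 1, 4, 5, 7, 11, 13, 15, 16, 17
Level 4: 14

1, 4, 5, 7, 11, 13, 15, 16, 17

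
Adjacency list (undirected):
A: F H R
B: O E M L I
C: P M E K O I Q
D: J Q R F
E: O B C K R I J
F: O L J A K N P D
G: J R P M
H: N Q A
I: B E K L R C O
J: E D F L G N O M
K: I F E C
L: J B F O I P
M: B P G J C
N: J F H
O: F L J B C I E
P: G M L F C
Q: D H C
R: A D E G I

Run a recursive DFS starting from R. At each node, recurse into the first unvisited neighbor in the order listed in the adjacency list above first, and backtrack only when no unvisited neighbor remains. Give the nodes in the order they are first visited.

Visit R
R → A
A → F
F → O
O → L
L → J
J → E
E → B
B → M
M → P
P → G
P → C
C → K
K → I
C → Q
Q → D
Q → H
H → N

R, A, F, O, L, J, E, B, M, P, G, C, K, I, Q, D, H, N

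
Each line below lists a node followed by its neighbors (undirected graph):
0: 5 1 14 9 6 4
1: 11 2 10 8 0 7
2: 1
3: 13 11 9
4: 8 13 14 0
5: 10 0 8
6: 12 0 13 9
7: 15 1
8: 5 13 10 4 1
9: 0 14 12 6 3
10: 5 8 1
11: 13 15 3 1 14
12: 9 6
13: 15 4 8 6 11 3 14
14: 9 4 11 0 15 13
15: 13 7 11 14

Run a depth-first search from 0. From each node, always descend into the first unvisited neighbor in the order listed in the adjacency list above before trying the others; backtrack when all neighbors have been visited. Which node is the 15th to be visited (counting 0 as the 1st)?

6

Visit 0
0 → 5
5 → 10
10 → 8
8 → 13
13 → 15
15 → 7
7 → 1
1 → 11
11 → 3
3 → 9
9 → 14
14 → 4
9 → 12
12 → 6
1 → 2

Visit order: 0, 5, 10, 8, 13, 15, 7, 1, 11, 3, 9, 14, 4, 12, 6, 2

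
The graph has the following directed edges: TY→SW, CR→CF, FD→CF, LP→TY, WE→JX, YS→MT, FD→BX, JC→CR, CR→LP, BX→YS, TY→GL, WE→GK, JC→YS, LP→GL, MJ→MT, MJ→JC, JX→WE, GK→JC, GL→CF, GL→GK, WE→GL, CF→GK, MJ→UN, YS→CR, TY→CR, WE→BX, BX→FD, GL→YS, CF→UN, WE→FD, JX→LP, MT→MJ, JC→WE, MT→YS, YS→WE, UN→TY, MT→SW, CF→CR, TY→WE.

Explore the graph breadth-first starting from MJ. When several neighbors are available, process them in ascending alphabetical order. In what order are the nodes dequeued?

MJ, JC, MT, UN, CR, WE, YS, SW, TY, CF, LP, BX, FD, GK, GL, JX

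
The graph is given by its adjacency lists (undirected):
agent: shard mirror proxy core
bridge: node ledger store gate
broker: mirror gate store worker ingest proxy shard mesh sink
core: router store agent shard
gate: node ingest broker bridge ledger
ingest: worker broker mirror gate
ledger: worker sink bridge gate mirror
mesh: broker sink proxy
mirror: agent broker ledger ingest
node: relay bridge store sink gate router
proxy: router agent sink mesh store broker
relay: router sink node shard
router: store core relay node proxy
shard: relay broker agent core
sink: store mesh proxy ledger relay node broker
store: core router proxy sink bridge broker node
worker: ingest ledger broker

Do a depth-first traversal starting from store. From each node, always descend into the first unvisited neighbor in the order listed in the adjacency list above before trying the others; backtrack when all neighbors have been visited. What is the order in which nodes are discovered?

Visit store
store → core
core → router
router → relay
relay → sink
sink → mesh
mesh → broker
broker → mirror
mirror → agent
agent → shard
agent → proxy
mirror → ledger
ledger → worker
worker → ingest
ingest → gate
gate → node
node → bridge

store, core, router, relay, sink, mesh, broker, mirror, agent, shard, proxy, ledger, worker, ingest, gate, node, bridge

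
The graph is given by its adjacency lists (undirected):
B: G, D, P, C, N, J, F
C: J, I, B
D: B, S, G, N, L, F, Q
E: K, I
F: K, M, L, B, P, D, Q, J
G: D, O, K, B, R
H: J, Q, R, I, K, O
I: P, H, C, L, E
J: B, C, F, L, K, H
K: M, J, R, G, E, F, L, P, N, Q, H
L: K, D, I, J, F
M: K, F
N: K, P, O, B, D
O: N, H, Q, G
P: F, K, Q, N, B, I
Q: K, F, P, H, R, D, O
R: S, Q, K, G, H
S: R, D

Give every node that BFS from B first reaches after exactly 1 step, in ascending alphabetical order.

C, D, F, G, J, N, P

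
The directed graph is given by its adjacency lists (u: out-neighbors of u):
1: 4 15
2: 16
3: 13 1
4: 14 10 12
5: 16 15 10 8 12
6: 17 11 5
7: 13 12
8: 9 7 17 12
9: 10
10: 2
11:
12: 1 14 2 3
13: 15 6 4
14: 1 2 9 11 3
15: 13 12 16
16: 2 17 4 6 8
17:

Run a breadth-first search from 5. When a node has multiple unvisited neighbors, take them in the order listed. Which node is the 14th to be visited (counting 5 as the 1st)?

1

Visit 5; enqueue 16, 15, 10, 8, 12 → queue [16, 15, 10, 8, 12]
Visit 16; enqueue 2, 17, 4, 6 → queue [15, 10, 8, 12, 2, 17, 4, 6]
Visit 15; enqueue 13 → queue [10, 8, 12, 2, 17, 4, 6, 13]
Visit 10 → queue [8, 12, 2, 17, 4, 6, 13]
Visit 8; enqueue 9, 7 → queue [12, 2, 17, 4, 6, 13, 9, 7]
Visit 12; enqueue 1, 14, 3 → queue [2, 17, 4, 6, 13, 9, 7, 1, 14, 3]
Visit 2 → queue [17, 4, 6, 13, 9, 7, 1, 14, 3]
Visit 17 → queue [4, 6, 13, 9, 7, 1, 14, 3]
Visit 4 → queue [6, 13, 9, 7, 1, 14, 3]
Visit 6; enqueue 11 → queue [13, 9, 7, 1, 14, 3, 11]
Visit 13 → queue [9, 7, 1, 14, 3, 11]
Visit 9 → queue [7, 1, 14, 3, 11]
Visit 7 → queue [1, 14, 3, 11]
Visit 1 → queue [14, 3, 11]
Visit 14 → queue [3, 11]
Visit 3 → queue [11]
Visit 11 → queue []

Visit order: 5, 16, 15, 10, 8, 12, 2, 17, 4, 6, 13, 9, 7, 1, 14, 3, 11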